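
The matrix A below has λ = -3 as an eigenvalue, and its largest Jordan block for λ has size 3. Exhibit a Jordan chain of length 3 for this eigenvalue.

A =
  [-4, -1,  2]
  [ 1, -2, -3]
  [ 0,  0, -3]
A Jordan chain for λ = -3 of length 3:
v_1 = (1, -1, 0)ᵀ
v_2 = (2, -3, 0)ᵀ
v_3 = (0, 0, 1)ᵀ

Let N = A − (-3)·I. We want v_3 with N^3 v_3 = 0 but N^2 v_3 ≠ 0; then v_{j-1} := N · v_j for j = 3, …, 2.

Pick v_3 = (0, 0, 1)ᵀ.
Then v_2 = N · v_3 = (2, -3, 0)ᵀ.
Then v_1 = N · v_2 = (1, -1, 0)ᵀ.

Sanity check: (A − (-3)·I) v_1 = (0, 0, 0)ᵀ = 0. ✓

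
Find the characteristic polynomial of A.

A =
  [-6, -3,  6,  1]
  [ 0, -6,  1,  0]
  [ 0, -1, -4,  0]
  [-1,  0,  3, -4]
x^4 + 20*x^3 + 150*x^2 + 500*x + 625

Expanding det(x·I − A) (e.g. by cofactor expansion or by noting that A is similar to its Jordan form J, which has the same characteristic polynomial as A) gives
  χ_A(x) = x^4 + 20*x^3 + 150*x^2 + 500*x + 625
which factors as (x + 5)^4. The eigenvalues (with algebraic multiplicities) are λ = -5 with multiplicity 4.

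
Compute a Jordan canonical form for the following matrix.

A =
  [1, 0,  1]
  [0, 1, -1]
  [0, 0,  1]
J_2(1) ⊕ J_1(1)

The characteristic polynomial is
  det(x·I − A) = x^3 - 3*x^2 + 3*x - 1 = (x - 1)^3

Eigenvalues and multiplicities (the geometric multiplicity of λ is n − rank(A − λI), which equals the number of Jordan blocks for λ):
  λ = 1: algebraic multiplicity = 3, geometric multiplicity = 2

Determining the block sizes for each eigenvalue:
  λ = 1: 2 blocks summing to 3 forces exactly one block of size 2 and the rest size 1 → block sizes [2, 1]

Assembling the blocks gives a Jordan form
J =
  [1, 1, 0]
  [0, 1, 0]
  [0, 0, 1]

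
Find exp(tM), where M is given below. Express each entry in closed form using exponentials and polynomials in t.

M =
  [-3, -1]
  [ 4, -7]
e^{tM} =
  [2*t*exp(-5*t) + exp(-5*t), -t*exp(-5*t)]
  [4*t*exp(-5*t), -2*t*exp(-5*t) + exp(-5*t)]

Strategy: write M = P · J · P⁻¹ where J is a Jordan canonical form, so e^{tM} = P · e^{tJ} · P⁻¹, and e^{tJ} can be computed block-by-block.

M has Jordan form
J =
  [-5,  1]
  [ 0, -5]
(up to reordering of blocks).

Per-block formulas:
  For a 2×2 Jordan block J_2(-5): exp(t · J_2(-5)) = e^(-5t)·(I + t·N), where N is the 2×2 nilpotent shift.

After assembling e^{tJ} and conjugating by P, we get:

e^{tM} =
  [2*t*exp(-5*t) + exp(-5*t), -t*exp(-5*t)]
  [4*t*exp(-5*t), -2*t*exp(-5*t) + exp(-5*t)]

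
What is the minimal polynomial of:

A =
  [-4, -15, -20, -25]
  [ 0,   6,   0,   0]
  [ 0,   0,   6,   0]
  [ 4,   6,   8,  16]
x^2 - 12*x + 36

The characteristic polynomial is χ_A(x) = (x - 6)^4, so the eigenvalues are known. The minimal polynomial is
  m_A(x) = Π_λ (x − λ)^{k_λ}
where k_λ is the size of the *largest* Jordan block for λ (equivalently, the smallest k with (A − λI)^k v = 0 for every generalised eigenvector v of λ).

  λ = 6: largest Jordan block has size 2, contributing (x − 6)^2

So m_A(x) = (x - 6)^2 = x^2 - 12*x + 36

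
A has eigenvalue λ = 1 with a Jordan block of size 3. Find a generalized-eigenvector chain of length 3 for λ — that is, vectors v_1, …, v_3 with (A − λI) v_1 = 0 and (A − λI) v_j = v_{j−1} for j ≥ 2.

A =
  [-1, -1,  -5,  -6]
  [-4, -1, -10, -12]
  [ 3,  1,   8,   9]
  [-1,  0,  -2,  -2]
A Jordan chain for λ = 1 of length 3:
v_1 = (-1, -2, 2, -1)ᵀ
v_2 = (-2, -4, 3, -1)ᵀ
v_3 = (1, 0, 0, 0)ᵀ

Let N = A − (1)·I. We want v_3 with N^3 v_3 = 0 but N^2 v_3 ≠ 0; then v_{j-1} := N · v_j for j = 3, …, 2.

Pick v_3 = (1, 0, 0, 0)ᵀ.
Then v_2 = N · v_3 = (-2, -4, 3, -1)ᵀ.
Then v_1 = N · v_2 = (-1, -2, 2, -1)ᵀ.

Sanity check: (A − (1)·I) v_1 = (0, 0, 0, 0)ᵀ = 0. ✓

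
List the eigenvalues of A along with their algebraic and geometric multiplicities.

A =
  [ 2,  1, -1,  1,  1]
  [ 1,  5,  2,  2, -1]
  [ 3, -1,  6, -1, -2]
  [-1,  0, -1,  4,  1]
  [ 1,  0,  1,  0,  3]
λ = 4: alg = 5, geom = 2

Step 1 — factor the characteristic polynomial to read off the algebraic multiplicities:
  χ_A(x) = (x - 4)^5

Step 2 — compute geometric multiplicities via the rank-nullity identity g(λ) = n − rank(A − λI):
  rank(A − (4)·I) = 3, so dim ker(A − (4)·I) = n − 3 = 2

Summary:
  λ = 4: algebraic multiplicity = 5, geometric multiplicity = 2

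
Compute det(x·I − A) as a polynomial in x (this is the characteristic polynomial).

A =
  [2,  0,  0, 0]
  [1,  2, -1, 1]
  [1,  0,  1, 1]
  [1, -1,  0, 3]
x^4 - 8*x^3 + 24*x^2 - 32*x + 16

Expanding det(x·I − A) (e.g. by cofactor expansion or by noting that A is similar to its Jordan form J, which has the same characteristic polynomial as A) gives
  χ_A(x) = x^4 - 8*x^3 + 24*x^2 - 32*x + 16
which factors as (x - 2)^4. The eigenvalues (with algebraic multiplicities) are λ = 2 with multiplicity 4.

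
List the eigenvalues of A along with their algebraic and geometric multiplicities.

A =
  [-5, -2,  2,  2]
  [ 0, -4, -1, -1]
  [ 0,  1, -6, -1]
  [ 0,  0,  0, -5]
λ = -5: alg = 4, geom = 3

Step 1 — factor the characteristic polynomial to read off the algebraic multiplicities:
  χ_A(x) = (x + 5)^4

Step 2 — compute geometric multiplicities via the rank-nullity identity g(λ) = n − rank(A − λI):
  rank(A − (-5)·I) = 1, so dim ker(A − (-5)·I) = n − 1 = 3

Summary:
  λ = -5: algebraic multiplicity = 4, geometric multiplicity = 3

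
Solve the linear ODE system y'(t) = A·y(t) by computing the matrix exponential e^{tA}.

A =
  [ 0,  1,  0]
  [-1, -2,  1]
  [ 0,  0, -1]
e^{tA} =
  [t*exp(-t) + exp(-t), t*exp(-t), t^2*exp(-t)/2]
  [-t*exp(-t), -t*exp(-t) + exp(-t), -t^2*exp(-t)/2 + t*exp(-t)]
  [0, 0, exp(-t)]

Strategy: write A = P · J · P⁻¹ where J is a Jordan canonical form, so e^{tA} = P · e^{tJ} · P⁻¹, and e^{tJ} can be computed block-by-block.

A has Jordan form
J =
  [-1,  1,  0]
  [ 0, -1,  1]
  [ 0,  0, -1]
(up to reordering of blocks).

Per-block formulas:
  For a 3×3 Jordan block J_3(-1): exp(t · J_3(-1)) = e^(-1t)·(I + t·N + (t^2/2)·N^2), where N is the 3×3 nilpotent shift.

After assembling e^{tJ} and conjugating by P, we get:

e^{tA} =
  [t*exp(-t) + exp(-t), t*exp(-t), t^2*exp(-t)/2]
  [-t*exp(-t), -t*exp(-t) + exp(-t), -t^2*exp(-t)/2 + t*exp(-t)]
  [0, 0, exp(-t)]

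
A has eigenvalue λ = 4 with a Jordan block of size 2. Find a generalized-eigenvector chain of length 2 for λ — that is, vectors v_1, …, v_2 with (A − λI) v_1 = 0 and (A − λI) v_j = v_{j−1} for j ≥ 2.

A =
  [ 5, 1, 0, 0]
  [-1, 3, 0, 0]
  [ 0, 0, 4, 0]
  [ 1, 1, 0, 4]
A Jordan chain for λ = 4 of length 2:
v_1 = (1, -1, 0, 1)ᵀ
v_2 = (1, 0, 0, 0)ᵀ

Let N = A − (4)·I. We want v_2 with N^2 v_2 = 0 but N^1 v_2 ≠ 0; then v_{j-1} := N · v_j for j = 2, …, 2.

Pick v_2 = (1, 0, 0, 0)ᵀ.
Then v_1 = N · v_2 = (1, -1, 0, 1)ᵀ.

Sanity check: (A − (4)·I) v_1 = (0, 0, 0, 0)ᵀ = 0. ✓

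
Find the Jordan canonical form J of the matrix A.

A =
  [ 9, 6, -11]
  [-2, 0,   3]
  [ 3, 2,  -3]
J_3(2)

The characteristic polynomial is
  det(x·I − A) = x^3 - 6*x^2 + 12*x - 8 = (x - 2)^3

Eigenvalues and multiplicities (the geometric multiplicity of λ is n − rank(A − λI), which equals the number of Jordan blocks for λ):
  λ = 2: algebraic multiplicity = 3, geometric multiplicity = 1

Determining the block sizes for each eigenvalue:
  λ = 2: one block (gm = 1), so the single block has size am = 3 → block sizes [3]

Assembling the blocks gives a Jordan form
J =
  [2, 1, 0]
  [0, 2, 1]
  [0, 0, 2]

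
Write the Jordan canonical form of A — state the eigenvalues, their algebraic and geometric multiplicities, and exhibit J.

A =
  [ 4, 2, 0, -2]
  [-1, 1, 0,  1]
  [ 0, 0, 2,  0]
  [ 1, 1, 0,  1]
J_2(2) ⊕ J_1(2) ⊕ J_1(2)

The characteristic polynomial is
  det(x·I − A) = x^4 - 8*x^3 + 24*x^2 - 32*x + 16 = (x - 2)^4

Eigenvalues and multiplicities (the geometric multiplicity of λ is n − rank(A − λI), which equals the number of Jordan blocks for λ):
  λ = 2: algebraic multiplicity = 4, geometric multiplicity = 3

Determining the block sizes for each eigenvalue:
  λ = 2: 3 blocks summing to 4 forces exactly one block of size 2 and the rest size 1 → block sizes [2, 1, 1]

Assembling the blocks gives a Jordan form
J =
  [2, 1, 0, 0]
  [0, 2, 0, 0]
  [0, 0, 2, 0]
  [0, 0, 0, 2]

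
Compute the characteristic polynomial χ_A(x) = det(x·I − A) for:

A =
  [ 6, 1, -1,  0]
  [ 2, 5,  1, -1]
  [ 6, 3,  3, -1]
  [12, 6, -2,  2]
x^4 - 16*x^3 + 96*x^2 - 256*x + 256

Expanding det(x·I − A) (e.g. by cofactor expansion or by noting that A is similar to its Jordan form J, which has the same characteristic polynomial as A) gives
  χ_A(x) = x^4 - 16*x^3 + 96*x^2 - 256*x + 256
which factors as (x - 4)^4. The eigenvalues (with algebraic multiplicities) are λ = 4 with multiplicity 4.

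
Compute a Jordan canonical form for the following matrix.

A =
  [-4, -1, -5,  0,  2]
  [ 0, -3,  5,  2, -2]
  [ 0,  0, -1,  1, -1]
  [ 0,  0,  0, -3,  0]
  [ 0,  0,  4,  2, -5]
J_1(-4) ⊕ J_3(-3) ⊕ J_1(-3)

The characteristic polynomial is
  det(x·I − A) = x^5 + 16*x^4 + 102*x^3 + 324*x^2 + 513*x + 324 = (x + 3)^4*(x + 4)

Eigenvalues and multiplicities (the geometric multiplicity of λ is n − rank(A − λI), which equals the number of Jordan blocks for λ):
  λ = -4: algebraic multiplicity = 1, geometric multiplicity = 1
  λ = -3: algebraic multiplicity = 4, geometric multiplicity = 2

Determining the block sizes for each eigenvalue:
  λ = -4: one block (gm = 1), so the single block has size am = 1 → block sizes [1]
  λ = -3: with am = 4 and gm = 2, the partition is not yet determined (e.g. several partitions of 4 into 2 parts exist). Let N = A − (-3)·I. Computing rank(N^1) = 3, rank(N^2) = 2, rank(N^3) = 1; the number of blocks of size ≥ j is rank(N^{j−1}) − rank(N^j), giving [2, 1, 1]. So we have 1 block(s) of size 3, 1 block(s) of size 1 → block sizes [3, 1]

Assembling the blocks gives a Jordan form
J =
  [-4,  0,  0,  0,  0]
  [ 0, -3,  1,  0,  0]
  [ 0,  0, -3,  1,  0]
  [ 0,  0,  0, -3,  0]
  [ 0,  0,  0,  0, -3]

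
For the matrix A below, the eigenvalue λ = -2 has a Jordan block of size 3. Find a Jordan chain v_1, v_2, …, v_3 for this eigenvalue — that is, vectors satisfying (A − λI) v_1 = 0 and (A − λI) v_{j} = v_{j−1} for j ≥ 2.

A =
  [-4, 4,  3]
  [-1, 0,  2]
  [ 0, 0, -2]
A Jordan chain for λ = -2 of length 3:
v_1 = (2, 1, 0)ᵀ
v_2 = (3, 2, 0)ᵀ
v_3 = (0, 0, 1)ᵀ

Let N = A − (-2)·I. We want v_3 with N^3 v_3 = 0 but N^2 v_3 ≠ 0; then v_{j-1} := N · v_j for j = 3, …, 2.

Pick v_3 = (0, 0, 1)ᵀ.
Then v_2 = N · v_3 = (3, 2, 0)ᵀ.
Then v_1 = N · v_2 = (2, 1, 0)ᵀ.

Sanity check: (A − (-2)·I) v_1 = (0, 0, 0)ᵀ = 0. ✓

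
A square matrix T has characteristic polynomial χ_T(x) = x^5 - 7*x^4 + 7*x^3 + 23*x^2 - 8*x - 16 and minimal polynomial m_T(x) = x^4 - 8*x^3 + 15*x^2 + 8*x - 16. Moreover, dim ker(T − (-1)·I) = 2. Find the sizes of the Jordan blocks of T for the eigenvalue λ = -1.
Block sizes for λ = -1: [1, 1]

Step 1 — from the characteristic polynomial, algebraic multiplicity of λ = -1 is 2. From dim ker(T − (-1)·I) = 2, there are exactly 2 Jordan blocks for λ = -1.
Step 2 — from the minimal polynomial, the factor (x + 1) tells us the largest block for λ = -1 has size 1.
Step 3 — with total size 2, 2 blocks, and largest block 1, the block sizes (in nonincreasing order) are [1, 1].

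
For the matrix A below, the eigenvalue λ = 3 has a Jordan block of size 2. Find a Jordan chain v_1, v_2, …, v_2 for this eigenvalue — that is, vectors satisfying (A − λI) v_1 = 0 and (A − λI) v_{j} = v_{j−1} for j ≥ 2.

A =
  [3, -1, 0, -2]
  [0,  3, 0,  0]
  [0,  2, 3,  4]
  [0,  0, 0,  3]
A Jordan chain for λ = 3 of length 2:
v_1 = (-1, 0, 2, 0)ᵀ
v_2 = (0, 1, 0, 0)ᵀ

Let N = A − (3)·I. We want v_2 with N^2 v_2 = 0 but N^1 v_2 ≠ 0; then v_{j-1} := N · v_j for j = 2, …, 2.

Pick v_2 = (0, 1, 0, 0)ᵀ.
Then v_1 = N · v_2 = (-1, 0, 2, 0)ᵀ.

Sanity check: (A − (3)·I) v_1 = (0, 0, 0, 0)ᵀ = 0. ✓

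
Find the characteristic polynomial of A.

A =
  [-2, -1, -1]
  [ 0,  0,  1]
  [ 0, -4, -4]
x^3 + 6*x^2 + 12*x + 8

Expanding det(x·I − A) (e.g. by cofactor expansion or by noting that A is similar to its Jordan form J, which has the same characteristic polynomial as A) gives
  χ_A(x) = x^3 + 6*x^2 + 12*x + 8
which factors as (x + 2)^3. The eigenvalues (with algebraic multiplicities) are λ = -2 with multiplicity 3.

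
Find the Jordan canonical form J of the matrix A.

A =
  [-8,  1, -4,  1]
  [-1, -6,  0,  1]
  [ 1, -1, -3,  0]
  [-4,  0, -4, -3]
J_2(-5) ⊕ J_2(-5)

The characteristic polynomial is
  det(x·I − A) = x^4 + 20*x^3 + 150*x^2 + 500*x + 625 = (x + 5)^4

Eigenvalues and multiplicities (the geometric multiplicity of λ is n − rank(A − λI), which equals the number of Jordan blocks for λ):
  λ = -5: algebraic multiplicity = 4, geometric multiplicity = 2

Determining the block sizes for each eigenvalue:
  λ = -5: with am = 4 and gm = 2, the partition is not yet determined (e.g. several partitions of 4 into 2 parts exist). Let N = A − (-5)·I. Computing rank(N^1) = 2, rank(N^2) = 0; the number of blocks of size ≥ j is rank(N^{j−1}) − rank(N^j), giving [2, 2]. So we have 2 block(s) of size 2 → block sizes [2, 2]

Assembling the blocks gives a Jordan form
J =
  [-5,  1,  0,  0]
  [ 0, -5,  0,  0]
  [ 0,  0, -5,  1]
  [ 0,  0,  0, -5]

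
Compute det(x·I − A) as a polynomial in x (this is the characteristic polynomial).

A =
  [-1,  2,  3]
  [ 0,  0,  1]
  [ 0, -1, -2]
x^3 + 3*x^2 + 3*x + 1

Expanding det(x·I − A) (e.g. by cofactor expansion or by noting that A is similar to its Jordan form J, which has the same characteristic polynomial as A) gives
  χ_A(x) = x^3 + 3*x^2 + 3*x + 1
which factors as (x + 1)^3. The eigenvalues (with algebraic multiplicities) are λ = -1 with multiplicity 3.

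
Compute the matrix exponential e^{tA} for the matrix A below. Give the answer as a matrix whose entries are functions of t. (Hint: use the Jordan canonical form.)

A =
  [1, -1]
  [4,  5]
e^{tA} =
  [-2*t*exp(3*t) + exp(3*t), -t*exp(3*t)]
  [4*t*exp(3*t), 2*t*exp(3*t) + exp(3*t)]

Strategy: write A = P · J · P⁻¹ where J is a Jordan canonical form, so e^{tA} = P · e^{tJ} · P⁻¹, and e^{tJ} can be computed block-by-block.

A has Jordan form
J =
  [3, 1]
  [0, 3]
(up to reordering of blocks).

Per-block formulas:
  For a 2×2 Jordan block J_2(3): exp(t · J_2(3)) = e^(3t)·(I + t·N), where N is the 2×2 nilpotent shift.

After assembling e^{tJ} and conjugating by P, we get:

e^{tA} =
  [-2*t*exp(3*t) + exp(3*t), -t*exp(3*t)]
  [4*t*exp(3*t), 2*t*exp(3*t) + exp(3*t)]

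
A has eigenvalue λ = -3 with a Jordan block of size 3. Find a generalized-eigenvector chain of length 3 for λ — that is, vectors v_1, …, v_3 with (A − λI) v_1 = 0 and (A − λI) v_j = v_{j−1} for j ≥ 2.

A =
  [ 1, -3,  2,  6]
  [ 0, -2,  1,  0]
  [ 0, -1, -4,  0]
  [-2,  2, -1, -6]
A Jordan chain for λ = -3 of length 3:
v_1 = (-6, 0, 0, 4)ᵀ
v_2 = (-2, 2, -2, 2)ᵀ
v_3 = (1, 2, 0, 0)ᵀ

Let N = A − (-3)·I. We want v_3 with N^3 v_3 = 0 but N^2 v_3 ≠ 0; then v_{j-1} := N · v_j for j = 3, …, 2.

Pick v_3 = (1, 2, 0, 0)ᵀ.
Then v_2 = N · v_3 = (-2, 2, -2, 2)ᵀ.
Then v_1 = N · v_2 = (-6, 0, 0, 4)ᵀ.

Sanity check: (A − (-3)·I) v_1 = (0, 0, 0, 0)ᵀ = 0. ✓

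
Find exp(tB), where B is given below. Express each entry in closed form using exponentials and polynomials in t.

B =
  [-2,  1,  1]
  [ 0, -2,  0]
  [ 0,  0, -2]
e^{tB} =
  [exp(-2*t), t*exp(-2*t), t*exp(-2*t)]
  [0, exp(-2*t), 0]
  [0, 0, exp(-2*t)]

Strategy: write B = P · J · P⁻¹ where J is a Jordan canonical form, so e^{tB} = P · e^{tJ} · P⁻¹, and e^{tJ} can be computed block-by-block.

B has Jordan form
J =
  [-2,  1,  0]
  [ 0, -2,  0]
  [ 0,  0, -2]
(up to reordering of blocks).

Per-block formulas:
  For a 1×1 block at λ = -2: exp(t · [-2]) = [e^(-2t)].
  For a 2×2 Jordan block J_2(-2): exp(t · J_2(-2)) = e^(-2t)·(I + t·N), where N is the 2×2 nilpotent shift.

After assembling e^{tJ} and conjugating by P, we get:

e^{tB} =
  [exp(-2*t), t*exp(-2*t), t*exp(-2*t)]
  [0, exp(-2*t), 0]
  [0, 0, exp(-2*t)]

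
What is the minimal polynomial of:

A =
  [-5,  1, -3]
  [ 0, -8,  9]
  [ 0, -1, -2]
x^2 + 10*x + 25

The characteristic polynomial is χ_A(x) = (x + 5)^3, so the eigenvalues are known. The minimal polynomial is
  m_A(x) = Π_λ (x − λ)^{k_λ}
where k_λ is the size of the *largest* Jordan block for λ (equivalently, the smallest k with (A − λI)^k v = 0 for every generalised eigenvector v of λ).

  λ = -5: largest Jordan block has size 2, contributing (x + 5)^2

So m_A(x) = (x + 5)^2 = x^2 + 10*x + 25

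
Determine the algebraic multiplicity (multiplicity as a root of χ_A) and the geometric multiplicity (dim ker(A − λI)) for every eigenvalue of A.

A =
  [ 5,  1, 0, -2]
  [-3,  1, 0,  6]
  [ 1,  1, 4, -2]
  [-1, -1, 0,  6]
λ = 4: alg = 4, geom = 3

Step 1 — factor the characteristic polynomial to read off the algebraic multiplicities:
  χ_A(x) = (x - 4)^4

Step 2 — compute geometric multiplicities via the rank-nullity identity g(λ) = n − rank(A − λI):
  rank(A − (4)·I) = 1, so dim ker(A − (4)·I) = n − 1 = 3

Summary:
  λ = 4: algebraic multiplicity = 4, geometric multiplicity = 3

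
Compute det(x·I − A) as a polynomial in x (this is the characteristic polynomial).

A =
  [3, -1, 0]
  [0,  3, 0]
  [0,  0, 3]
x^3 - 9*x^2 + 27*x - 27

Expanding det(x·I − A) (e.g. by cofactor expansion or by noting that A is similar to its Jordan form J, which has the same characteristic polynomial as A) gives
  χ_A(x) = x^3 - 9*x^2 + 27*x - 27
which factors as (x - 3)^3. The eigenvalues (with algebraic multiplicities) are λ = 3 with multiplicity 3.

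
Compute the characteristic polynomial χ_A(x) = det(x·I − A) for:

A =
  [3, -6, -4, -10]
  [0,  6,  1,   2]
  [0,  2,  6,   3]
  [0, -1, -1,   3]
x^4 - 18*x^3 + 120*x^2 - 350*x + 375

Expanding det(x·I − A) (e.g. by cofactor expansion or by noting that A is similar to its Jordan form J, which has the same characteristic polynomial as A) gives
  χ_A(x) = x^4 - 18*x^3 + 120*x^2 - 350*x + 375
which factors as (x - 5)^3*(x - 3). The eigenvalues (with algebraic multiplicities) are λ = 3 with multiplicity 1, λ = 5 with multiplicity 3.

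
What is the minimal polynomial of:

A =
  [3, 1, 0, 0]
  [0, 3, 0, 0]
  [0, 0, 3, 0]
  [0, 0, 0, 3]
x^2 - 6*x + 9

The characteristic polynomial is χ_A(x) = (x - 3)^4, so the eigenvalues are known. The minimal polynomial is
  m_A(x) = Π_λ (x − λ)^{k_λ}
where k_λ is the size of the *largest* Jordan block for λ (equivalently, the smallest k with (A − λI)^k v = 0 for every generalised eigenvector v of λ).

  λ = 3: largest Jordan block has size 2, contributing (x − 3)^2

So m_A(x) = (x - 3)^2 = x^2 - 6*x + 9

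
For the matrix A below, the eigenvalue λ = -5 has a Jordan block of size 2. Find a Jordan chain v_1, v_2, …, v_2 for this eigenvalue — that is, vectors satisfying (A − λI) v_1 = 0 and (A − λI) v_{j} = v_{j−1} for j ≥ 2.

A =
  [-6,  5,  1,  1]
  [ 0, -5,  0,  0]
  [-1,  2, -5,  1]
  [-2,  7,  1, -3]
A Jordan chain for λ = -5 of length 2:
v_1 = (3, 0, 0, 3)ᵀ
v_2 = (2, 1, 0, 0)ᵀ

Let N = A − (-5)·I. We want v_2 with N^2 v_2 = 0 but N^1 v_2 ≠ 0; then v_{j-1} := N · v_j for j = 2, …, 2.

Pick v_2 = (2, 1, 0, 0)ᵀ.
Then v_1 = N · v_2 = (3, 0, 0, 3)ᵀ.

Sanity check: (A − (-5)·I) v_1 = (0, 0, 0, 0)ᵀ = 0. ✓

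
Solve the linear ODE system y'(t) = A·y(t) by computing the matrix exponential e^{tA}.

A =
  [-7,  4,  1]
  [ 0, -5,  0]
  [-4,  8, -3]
e^{tA} =
  [-2*t*exp(-5*t) + exp(-5*t), 4*t*exp(-5*t), t*exp(-5*t)]
  [0, exp(-5*t), 0]
  [-4*t*exp(-5*t), 8*t*exp(-5*t), 2*t*exp(-5*t) + exp(-5*t)]

Strategy: write A = P · J · P⁻¹ where J is a Jordan canonical form, so e^{tA} = P · e^{tJ} · P⁻¹, and e^{tJ} can be computed block-by-block.

A has Jordan form
J =
  [-5,  1,  0]
  [ 0, -5,  0]
  [ 0,  0, -5]
(up to reordering of blocks).

Per-block formulas:
  For a 1×1 block at λ = -5: exp(t · [-5]) = [e^(-5t)].
  For a 2×2 Jordan block J_2(-5): exp(t · J_2(-5)) = e^(-5t)·(I + t·N), where N is the 2×2 nilpotent shift.

After assembling e^{tJ} and conjugating by P, we get:

e^{tA} =
  [-2*t*exp(-5*t) + exp(-5*t), 4*t*exp(-5*t), t*exp(-5*t)]
  [0, exp(-5*t), 0]
  [-4*t*exp(-5*t), 8*t*exp(-5*t), 2*t*exp(-5*t) + exp(-5*t)]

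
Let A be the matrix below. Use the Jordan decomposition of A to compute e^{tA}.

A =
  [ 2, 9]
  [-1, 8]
e^{tA} =
  [-3*t*exp(5*t) + exp(5*t), 9*t*exp(5*t)]
  [-t*exp(5*t), 3*t*exp(5*t) + exp(5*t)]

Strategy: write A = P · J · P⁻¹ where J is a Jordan canonical form, so e^{tA} = P · e^{tJ} · P⁻¹, and e^{tJ} can be computed block-by-block.

A has Jordan form
J =
  [5, 1]
  [0, 5]
(up to reordering of blocks).

Per-block formulas:
  For a 2×2 Jordan block J_2(5): exp(t · J_2(5)) = e^(5t)·(I + t·N), where N is the 2×2 nilpotent shift.

After assembling e^{tJ} and conjugating by P, we get:

e^{tA} =
  [-3*t*exp(5*t) + exp(5*t), 9*t*exp(5*t)]
  [-t*exp(5*t), 3*t*exp(5*t) + exp(5*t)]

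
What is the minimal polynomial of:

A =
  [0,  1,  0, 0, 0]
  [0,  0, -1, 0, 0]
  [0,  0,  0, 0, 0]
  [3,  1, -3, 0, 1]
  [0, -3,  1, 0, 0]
x^3

The characteristic polynomial is χ_A(x) = x^5, so the eigenvalues are known. The minimal polynomial is
  m_A(x) = Π_λ (x − λ)^{k_λ}
where k_λ is the size of the *largest* Jordan block for λ (equivalently, the smallest k with (A − λI)^k v = 0 for every generalised eigenvector v of λ).

  λ = 0: largest Jordan block has size 3, contributing (x − 0)^3

So m_A(x) = x^3 = x^3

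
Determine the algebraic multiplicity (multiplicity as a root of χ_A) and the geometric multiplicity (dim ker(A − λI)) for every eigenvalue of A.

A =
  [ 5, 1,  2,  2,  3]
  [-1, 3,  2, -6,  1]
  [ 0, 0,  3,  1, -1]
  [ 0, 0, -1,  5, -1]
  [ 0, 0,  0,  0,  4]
λ = 4: alg = 5, geom = 3

Step 1 — factor the characteristic polynomial to read off the algebraic multiplicities:
  χ_A(x) = (x - 4)^5

Step 2 — compute geometric multiplicities via the rank-nullity identity g(λ) = n − rank(A − λI):
  rank(A − (4)·I) = 2, so dim ker(A − (4)·I) = n − 2 = 3

Summary:
  λ = 4: algebraic multiplicity = 5, geometric multiplicity = 3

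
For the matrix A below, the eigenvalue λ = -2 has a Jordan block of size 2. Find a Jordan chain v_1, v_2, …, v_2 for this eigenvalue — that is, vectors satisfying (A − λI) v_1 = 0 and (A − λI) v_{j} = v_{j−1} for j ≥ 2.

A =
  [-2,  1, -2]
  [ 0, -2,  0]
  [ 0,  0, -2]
A Jordan chain for λ = -2 of length 2:
v_1 = (1, 0, 0)ᵀ
v_2 = (0, 1, 0)ᵀ

Let N = A − (-2)·I. We want v_2 with N^2 v_2 = 0 but N^1 v_2 ≠ 0; then v_{j-1} := N · v_j for j = 2, …, 2.

Pick v_2 = (0, 1, 0)ᵀ.
Then v_1 = N · v_2 = (1, 0, 0)ᵀ.

Sanity check: (A − (-2)·I) v_1 = (0, 0, 0)ᵀ = 0. ✓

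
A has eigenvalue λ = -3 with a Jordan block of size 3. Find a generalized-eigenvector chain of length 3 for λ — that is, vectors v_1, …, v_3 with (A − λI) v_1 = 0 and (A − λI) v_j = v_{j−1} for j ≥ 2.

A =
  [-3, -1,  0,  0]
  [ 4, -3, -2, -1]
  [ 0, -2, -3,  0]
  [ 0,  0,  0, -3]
A Jordan chain for λ = -3 of length 3:
v_1 = (-4, 0, -8, 0)ᵀ
v_2 = (0, 4, 0, 0)ᵀ
v_3 = (1, 0, 0, 0)ᵀ

Let N = A − (-3)·I. We want v_3 with N^3 v_3 = 0 but N^2 v_3 ≠ 0; then v_{j-1} := N · v_j for j = 3, …, 2.

Pick v_3 = (1, 0, 0, 0)ᵀ.
Then v_2 = N · v_3 = (0, 4, 0, 0)ᵀ.
Then v_1 = N · v_2 = (-4, 0, -8, 0)ᵀ.

Sanity check: (A − (-3)·I) v_1 = (0, 0, 0, 0)ᵀ = 0. ✓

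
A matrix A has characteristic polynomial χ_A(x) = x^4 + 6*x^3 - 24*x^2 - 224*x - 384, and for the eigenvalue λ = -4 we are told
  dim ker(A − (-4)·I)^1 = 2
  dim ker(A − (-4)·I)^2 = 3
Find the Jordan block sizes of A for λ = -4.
Block sizes for λ = -4: [2, 1]

From the dimensions of kernels of powers, the number of Jordan blocks of size at least j is d_j − d_{j−1} where d_j = dim ker(N^j) (with d_0 = 0). Computing the differences gives [2, 1].
The number of blocks of size exactly k is (#blocks of size ≥ k) − (#blocks of size ≥ k + 1), so the partition is: 1 block(s) of size 1, 1 block(s) of size 2.
In nonincreasing order the block sizes are [2, 1].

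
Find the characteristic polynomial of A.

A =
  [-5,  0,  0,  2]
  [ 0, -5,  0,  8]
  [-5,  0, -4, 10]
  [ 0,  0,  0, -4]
x^4 + 18*x^3 + 121*x^2 + 360*x + 400

Expanding det(x·I − A) (e.g. by cofactor expansion or by noting that A is similar to its Jordan form J, which has the same characteristic polynomial as A) gives
  χ_A(x) = x^4 + 18*x^3 + 121*x^2 + 360*x + 400
which factors as (x + 4)^2*(x + 5)^2. The eigenvalues (with algebraic multiplicities) are λ = -5 with multiplicity 2, λ = -4 with multiplicity 2.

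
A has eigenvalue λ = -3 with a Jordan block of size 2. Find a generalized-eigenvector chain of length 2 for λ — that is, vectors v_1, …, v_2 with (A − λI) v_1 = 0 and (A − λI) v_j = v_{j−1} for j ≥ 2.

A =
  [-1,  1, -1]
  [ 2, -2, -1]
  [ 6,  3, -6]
A Jordan chain for λ = -3 of length 2:
v_1 = (2, 2, 6)ᵀ
v_2 = (1, 0, 0)ᵀ

Let N = A − (-3)·I. We want v_2 with N^2 v_2 = 0 but N^1 v_2 ≠ 0; then v_{j-1} := N · v_j for j = 2, …, 2.

Pick v_2 = (1, 0, 0)ᵀ.
Then v_1 = N · v_2 = (2, 2, 6)ᵀ.

Sanity check: (A − (-3)·I) v_1 = (0, 0, 0)ᵀ = 0. ✓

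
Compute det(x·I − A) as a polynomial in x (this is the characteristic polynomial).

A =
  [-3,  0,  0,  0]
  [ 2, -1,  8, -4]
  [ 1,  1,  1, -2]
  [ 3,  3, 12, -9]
x^4 + 12*x^3 + 54*x^2 + 108*x + 81

Expanding det(x·I − A) (e.g. by cofactor expansion or by noting that A is similar to its Jordan form J, which has the same characteristic polynomial as A) gives
  χ_A(x) = x^4 + 12*x^3 + 54*x^2 + 108*x + 81
which factors as (x + 3)^4. The eigenvalues (with algebraic multiplicities) are λ = -3 with multiplicity 4.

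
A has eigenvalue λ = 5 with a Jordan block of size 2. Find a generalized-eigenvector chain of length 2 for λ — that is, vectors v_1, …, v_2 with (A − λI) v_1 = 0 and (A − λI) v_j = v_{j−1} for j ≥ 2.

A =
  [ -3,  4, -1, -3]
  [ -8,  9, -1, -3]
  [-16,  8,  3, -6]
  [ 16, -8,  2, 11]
A Jordan chain for λ = 5 of length 2:
v_1 = (-8, -8, -16, 16)ᵀ
v_2 = (1, 0, 0, 0)ᵀ

Let N = A − (5)·I. We want v_2 with N^2 v_2 = 0 but N^1 v_2 ≠ 0; then v_{j-1} := N · v_j for j = 2, …, 2.

Pick v_2 = (1, 0, 0, 0)ᵀ.
Then v_1 = N · v_2 = (-8, -8, -16, 16)ᵀ.

Sanity check: (A − (5)·I) v_1 = (0, 0, 0, 0)ᵀ = 0. ✓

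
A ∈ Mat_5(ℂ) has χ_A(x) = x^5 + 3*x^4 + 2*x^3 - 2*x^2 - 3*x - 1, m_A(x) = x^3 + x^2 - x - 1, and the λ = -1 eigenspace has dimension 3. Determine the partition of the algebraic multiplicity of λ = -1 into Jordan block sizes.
Block sizes for λ = -1: [2, 1, 1]

Step 1 — from the characteristic polynomial, algebraic multiplicity of λ = -1 is 4. From dim ker(A − (-1)·I) = 3, there are exactly 3 Jordan blocks for λ = -1.
Step 2 — from the minimal polynomial, the factor (x + 1)^2 tells us the largest block for λ = -1 has size 2.
Step 3 — with total size 4, 3 blocks, and largest block 2, the block sizes (in nonincreasing order) are [2, 1, 1].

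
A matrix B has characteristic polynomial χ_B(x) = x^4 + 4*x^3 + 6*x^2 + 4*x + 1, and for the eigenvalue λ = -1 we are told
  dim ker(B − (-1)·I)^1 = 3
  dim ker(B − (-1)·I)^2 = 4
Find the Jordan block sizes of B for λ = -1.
Block sizes for λ = -1: [2, 1, 1]

From the dimensions of kernels of powers, the number of Jordan blocks of size at least j is d_j − d_{j−1} where d_j = dim ker(N^j) (with d_0 = 0). Computing the differences gives [3, 1].
The number of blocks of size exactly k is (#blocks of size ≥ k) − (#blocks of size ≥ k + 1), so the partition is: 2 block(s) of size 1, 1 block(s) of size 2.
In nonincreasing order the block sizes are [2, 1, 1].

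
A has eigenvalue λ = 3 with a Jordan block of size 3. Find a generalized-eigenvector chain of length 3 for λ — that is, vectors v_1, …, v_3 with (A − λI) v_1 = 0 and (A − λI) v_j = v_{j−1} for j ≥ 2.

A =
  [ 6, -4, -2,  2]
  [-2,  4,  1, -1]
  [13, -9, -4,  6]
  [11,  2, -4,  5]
A Jordan chain for λ = 3 of length 3:
v_1 = (20, -10, 50, 0)ᵀ
v_2 = (10, -5, 35, 20)ᵀ
v_3 = (2, -1, 0, 0)ᵀ

Let N = A − (3)·I. We want v_3 with N^3 v_3 = 0 but N^2 v_3 ≠ 0; then v_{j-1} := N · v_j for j = 3, …, 2.

Pick v_3 = (2, -1, 0, 0)ᵀ.
Then v_2 = N · v_3 = (10, -5, 35, 20)ᵀ.
Then v_1 = N · v_2 = (20, -10, 50, 0)ᵀ.

Sanity check: (A − (3)·I) v_1 = (0, 0, 0, 0)ᵀ = 0. ✓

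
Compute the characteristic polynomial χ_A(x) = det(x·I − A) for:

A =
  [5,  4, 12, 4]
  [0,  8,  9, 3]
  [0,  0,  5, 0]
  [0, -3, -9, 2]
x^4 - 20*x^3 + 150*x^2 - 500*x + 625

Expanding det(x·I − A) (e.g. by cofactor expansion or by noting that A is similar to its Jordan form J, which has the same characteristic polynomial as A) gives
  χ_A(x) = x^4 - 20*x^3 + 150*x^2 - 500*x + 625
which factors as (x - 5)^4. The eigenvalues (with algebraic multiplicities) are λ = 5 with multiplicity 4.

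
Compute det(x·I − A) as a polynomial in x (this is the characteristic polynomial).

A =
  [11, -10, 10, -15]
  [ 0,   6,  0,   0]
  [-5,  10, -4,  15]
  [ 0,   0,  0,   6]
x^4 - 19*x^3 + 126*x^2 - 324*x + 216

Expanding det(x·I − A) (e.g. by cofactor expansion or by noting that A is similar to its Jordan form J, which has the same characteristic polynomial as A) gives
  χ_A(x) = x^4 - 19*x^3 + 126*x^2 - 324*x + 216
which factors as (x - 6)^3*(x - 1). The eigenvalues (with algebraic multiplicities) are λ = 1 with multiplicity 1, λ = 6 with multiplicity 3.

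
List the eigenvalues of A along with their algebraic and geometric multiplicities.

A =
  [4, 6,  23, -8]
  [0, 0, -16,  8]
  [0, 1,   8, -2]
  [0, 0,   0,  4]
λ = 4: alg = 4, geom = 2

Step 1 — factor the characteristic polynomial to read off the algebraic multiplicities:
  χ_A(x) = (x - 4)^4

Step 2 — compute geometric multiplicities via the rank-nullity identity g(λ) = n − rank(A − λI):
  rank(A − (4)·I) = 2, so dim ker(A − (4)·I) = n − 2 = 2

Summary:
  λ = 4: algebraic multiplicity = 4, geometric multiplicity = 2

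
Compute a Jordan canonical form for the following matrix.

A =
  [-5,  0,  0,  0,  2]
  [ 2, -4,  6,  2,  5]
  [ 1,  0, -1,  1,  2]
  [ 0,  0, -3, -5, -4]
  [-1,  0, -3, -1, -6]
J_1(-5) ⊕ J_3(-4) ⊕ J_1(-4)

The characteristic polynomial is
  det(x·I − A) = x^5 + 21*x^4 + 176*x^3 + 736*x^2 + 1536*x + 1280 = (x + 4)^4*(x + 5)

Eigenvalues and multiplicities (the geometric multiplicity of λ is n − rank(A − λI), which equals the number of Jordan blocks for λ):
  λ = -5: algebraic multiplicity = 1, geometric multiplicity = 1
  λ = -4: algebraic multiplicity = 4, geometric multiplicity = 2

Determining the block sizes for each eigenvalue:
  λ = -5: one block (gm = 1), so the single block has size am = 1 → block sizes [1]
  λ = -4: with am = 4 and gm = 2, the partition is not yet determined (e.g. several partitions of 4 into 2 parts exist). Let N = A − (-4)·I. Computing rank(N^1) = 3, rank(N^2) = 2, rank(N^3) = 1; the number of blocks of size ≥ j is rank(N^{j−1}) − rank(N^j), giving [2, 1, 1]. So we have 1 block(s) of size 3, 1 block(s) of size 1 → block sizes [3, 1]

Assembling the blocks gives a Jordan form
J =
  [-5,  0,  0,  0,  0]
  [ 0, -4,  1,  0,  0]
  [ 0,  0, -4,  1,  0]
  [ 0,  0,  0, -4,  0]
  [ 0,  0,  0,  0, -4]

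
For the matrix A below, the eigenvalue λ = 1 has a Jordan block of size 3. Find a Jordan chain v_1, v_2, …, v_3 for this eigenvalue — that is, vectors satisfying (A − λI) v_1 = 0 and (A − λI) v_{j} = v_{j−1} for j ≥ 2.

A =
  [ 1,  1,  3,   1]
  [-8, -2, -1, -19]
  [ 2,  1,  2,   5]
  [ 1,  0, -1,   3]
A Jordan chain for λ = 1 of length 3:
v_1 = (-1, 3, -1, 0)ᵀ
v_2 = (0, -8, 2, 1)ᵀ
v_3 = (1, 0, 0, 0)ᵀ

Let N = A − (1)·I. We want v_3 with N^3 v_3 = 0 but N^2 v_3 ≠ 0; then v_{j-1} := N · v_j for j = 3, …, 2.

Pick v_3 = (1, 0, 0, 0)ᵀ.
Then v_2 = N · v_3 = (0, -8, 2, 1)ᵀ.
Then v_1 = N · v_2 = (-1, 3, -1, 0)ᵀ.

Sanity check: (A − (1)·I) v_1 = (0, 0, 0, 0)ᵀ = 0. ✓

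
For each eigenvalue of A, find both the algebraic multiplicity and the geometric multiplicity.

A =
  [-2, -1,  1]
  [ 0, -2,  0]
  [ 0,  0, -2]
λ = -2: alg = 3, geom = 2

Step 1 — factor the characteristic polynomial to read off the algebraic multiplicities:
  χ_A(x) = (x + 2)^3

Step 2 — compute geometric multiplicities via the rank-nullity identity g(λ) = n − rank(A − λI):
  rank(A − (-2)·I) = 1, so dim ker(A − (-2)·I) = n − 1 = 2

Summary:
  λ = -2: algebraic multiplicity = 3, geometric multiplicity = 2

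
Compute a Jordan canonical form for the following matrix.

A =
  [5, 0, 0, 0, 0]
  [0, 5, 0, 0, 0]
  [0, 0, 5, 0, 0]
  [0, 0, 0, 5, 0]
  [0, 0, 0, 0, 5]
J_1(5) ⊕ J_1(5) ⊕ J_1(5) ⊕ J_1(5) ⊕ J_1(5)

The characteristic polynomial is
  det(x·I − A) = x^5 - 25*x^4 + 250*x^3 - 1250*x^2 + 3125*x - 3125 = (x - 5)^5

Eigenvalues and multiplicities (the geometric multiplicity of λ is n − rank(A − λI), which equals the number of Jordan blocks for λ):
  λ = 5: algebraic multiplicity = 5, geometric multiplicity = 5

Determining the block sizes for each eigenvalue:
  λ = 5: gm = am = 5, so every block has size 1 → block sizes [1, 1, 1, 1, 1]

Assembling the blocks gives a Jordan form
J =
  [5, 0, 0, 0, 0]
  [0, 5, 0, 0, 0]
  [0, 0, 5, 0, 0]
  [0, 0, 0, 5, 0]
  [0, 0, 0, 0, 5]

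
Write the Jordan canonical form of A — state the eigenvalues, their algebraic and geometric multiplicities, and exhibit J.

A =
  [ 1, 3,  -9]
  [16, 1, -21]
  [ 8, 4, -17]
J_3(-5)

The characteristic polynomial is
  det(x·I − A) = x^3 + 15*x^2 + 75*x + 125 = (x + 5)^3

Eigenvalues and multiplicities (the geometric multiplicity of λ is n − rank(A − λI), which equals the number of Jordan blocks for λ):
  λ = -5: algebraic multiplicity = 3, geometric multiplicity = 1

Determining the block sizes for each eigenvalue:
  λ = -5: one block (gm = 1), so the single block has size am = 3 → block sizes [3]

Assembling the blocks gives a Jordan form
J =
  [-5,  1,  0]
  [ 0, -5,  1]
  [ 0,  0, -5]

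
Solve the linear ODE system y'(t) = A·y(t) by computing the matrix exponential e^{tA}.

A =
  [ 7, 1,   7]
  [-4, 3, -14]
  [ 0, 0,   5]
e^{tA} =
  [2*t*exp(5*t) + exp(5*t), t*exp(5*t), 7*t*exp(5*t)]
  [-4*t*exp(5*t), -2*t*exp(5*t) + exp(5*t), -14*t*exp(5*t)]
  [0, 0, exp(5*t)]

Strategy: write A = P · J · P⁻¹ where J is a Jordan canonical form, so e^{tA} = P · e^{tJ} · P⁻¹, and e^{tJ} can be computed block-by-block.

A has Jordan form
J =
  [5, 1, 0]
  [0, 5, 0]
  [0, 0, 5]
(up to reordering of blocks).

Per-block formulas:
  For a 1×1 block at λ = 5: exp(t · [5]) = [e^(5t)].
  For a 2×2 Jordan block J_2(5): exp(t · J_2(5)) = e^(5t)·(I + t·N), where N is the 2×2 nilpotent shift.

After assembling e^{tJ} and conjugating by P, we get:

e^{tA} =
  [2*t*exp(5*t) + exp(5*t), t*exp(5*t), 7*t*exp(5*t)]
  [-4*t*exp(5*t), -2*t*exp(5*t) + exp(5*t), -14*t*exp(5*t)]
  [0, 0, exp(5*t)]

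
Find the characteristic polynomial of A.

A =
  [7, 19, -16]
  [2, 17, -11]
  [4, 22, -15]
x^3 - 9*x^2 + 27*x - 27

Expanding det(x·I − A) (e.g. by cofactor expansion or by noting that A is similar to its Jordan form J, which has the same characteristic polynomial as A) gives
  χ_A(x) = x^3 - 9*x^2 + 27*x - 27
which factors as (x - 3)^3. The eigenvalues (with algebraic multiplicities) are λ = 3 with multiplicity 3.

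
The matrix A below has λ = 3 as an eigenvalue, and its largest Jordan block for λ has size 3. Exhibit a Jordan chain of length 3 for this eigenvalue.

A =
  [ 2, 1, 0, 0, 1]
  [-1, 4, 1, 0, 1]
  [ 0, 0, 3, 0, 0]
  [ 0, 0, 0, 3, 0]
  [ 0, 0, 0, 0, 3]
A Jordan chain for λ = 3 of length 3:
v_1 = (1, 1, 0, 0, 0)ᵀ
v_2 = (0, 1, 0, 0, 0)ᵀ
v_3 = (0, 0, 1, 0, 0)ᵀ

Let N = A − (3)·I. We want v_3 with N^3 v_3 = 0 but N^2 v_3 ≠ 0; then v_{j-1} := N · v_j for j = 3, …, 2.

Pick v_3 = (0, 0, 1, 0, 0)ᵀ.
Then v_2 = N · v_3 = (0, 1, 0, 0, 0)ᵀ.
Then v_1 = N · v_2 = (1, 1, 0, 0, 0)ᵀ.

Sanity check: (A − (3)·I) v_1 = (0, 0, 0, 0, 0)ᵀ = 0. ✓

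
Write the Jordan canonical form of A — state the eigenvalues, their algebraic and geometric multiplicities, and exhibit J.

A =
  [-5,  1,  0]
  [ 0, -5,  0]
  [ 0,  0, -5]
J_2(-5) ⊕ J_1(-5)

The characteristic polynomial is
  det(x·I − A) = x^3 + 15*x^2 + 75*x + 125 = (x + 5)^3

Eigenvalues and multiplicities (the geometric multiplicity of λ is n − rank(A − λI), which equals the number of Jordan blocks for λ):
  λ = -5: algebraic multiplicity = 3, geometric multiplicity = 2

Determining the block sizes for each eigenvalue:
  λ = -5: 2 blocks summing to 3 forces exactly one block of size 2 and the rest size 1 → block sizes [2, 1]

Assembling the blocks gives a Jordan form
J =
  [-5,  1,  0]
  [ 0, -5,  0]
  [ 0,  0, -5]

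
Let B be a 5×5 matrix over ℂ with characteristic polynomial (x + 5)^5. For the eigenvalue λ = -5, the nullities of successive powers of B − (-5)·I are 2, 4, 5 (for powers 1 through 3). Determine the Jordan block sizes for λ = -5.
Block sizes for λ = -5: [3, 2]

From the dimensions of kernels of powers, the number of Jordan blocks of size at least j is d_j − d_{j−1} where d_j = dim ker(N^j) (with d_0 = 0). Computing the differences gives [2, 2, 1].
The number of blocks of size exactly k is (#blocks of size ≥ k) − (#blocks of size ≥ k + 1), so the partition is: 1 block(s) of size 2, 1 block(s) of size 3.
In nonincreasing order the block sizes are [3, 2].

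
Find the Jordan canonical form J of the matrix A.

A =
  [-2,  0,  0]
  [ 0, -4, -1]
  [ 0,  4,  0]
J_2(-2) ⊕ J_1(-2)

The characteristic polynomial is
  det(x·I − A) = x^3 + 6*x^2 + 12*x + 8 = (x + 2)^3

Eigenvalues and multiplicities (the geometric multiplicity of λ is n − rank(A − λI), which equals the number of Jordan blocks for λ):
  λ = -2: algebraic multiplicity = 3, geometric multiplicity = 2

Determining the block sizes for each eigenvalue:
  λ = -2: 2 blocks summing to 3 forces exactly one block of size 2 and the rest size 1 → block sizes [2, 1]

Assembling the blocks gives a Jordan form
J =
  [-2,  1,  0]
  [ 0, -2,  0]
  [ 0,  0, -2]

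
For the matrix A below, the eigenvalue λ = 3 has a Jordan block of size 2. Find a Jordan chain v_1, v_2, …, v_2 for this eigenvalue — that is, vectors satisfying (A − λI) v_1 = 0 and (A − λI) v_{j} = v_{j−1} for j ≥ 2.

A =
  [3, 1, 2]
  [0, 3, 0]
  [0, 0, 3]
A Jordan chain for λ = 3 of length 2:
v_1 = (1, 0, 0)ᵀ
v_2 = (0, 1, 0)ᵀ

Let N = A − (3)·I. We want v_2 with N^2 v_2 = 0 but N^1 v_2 ≠ 0; then v_{j-1} := N · v_j for j = 2, …, 2.

Pick v_2 = (0, 1, 0)ᵀ.
Then v_1 = N · v_2 = (1, 0, 0)ᵀ.

Sanity check: (A − (3)·I) v_1 = (0, 0, 0)ᵀ = 0. ✓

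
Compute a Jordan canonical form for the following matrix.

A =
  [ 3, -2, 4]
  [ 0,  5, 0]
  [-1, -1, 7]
J_2(5) ⊕ J_1(5)

The characteristic polynomial is
  det(x·I − A) = x^3 - 15*x^2 + 75*x - 125 = (x - 5)^3

Eigenvalues and multiplicities (the geometric multiplicity of λ is n − rank(A − λI), which equals the number of Jordan blocks for λ):
  λ = 5: algebraic multiplicity = 3, geometric multiplicity = 2

Determining the block sizes for each eigenvalue:
  λ = 5: 2 blocks summing to 3 forces exactly one block of size 2 and the rest size 1 → block sizes [2, 1]

Assembling the blocks gives a Jordan form
J =
  [5, 1, 0]
  [0, 5, 0]
  [0, 0, 5]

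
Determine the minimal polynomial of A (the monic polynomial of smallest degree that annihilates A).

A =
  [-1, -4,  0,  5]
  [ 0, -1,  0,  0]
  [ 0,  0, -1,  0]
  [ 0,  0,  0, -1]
x^2 + 2*x + 1

The characteristic polynomial is χ_A(x) = (x + 1)^4, so the eigenvalues are known. The minimal polynomial is
  m_A(x) = Π_λ (x − λ)^{k_λ}
where k_λ is the size of the *largest* Jordan block for λ (equivalently, the smallest k with (A − λI)^k v = 0 for every generalised eigenvector v of λ).

  λ = -1: largest Jordan block has size 2, contributing (x + 1)^2

So m_A(x) = (x + 1)^2 = x^2 + 2*x + 1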